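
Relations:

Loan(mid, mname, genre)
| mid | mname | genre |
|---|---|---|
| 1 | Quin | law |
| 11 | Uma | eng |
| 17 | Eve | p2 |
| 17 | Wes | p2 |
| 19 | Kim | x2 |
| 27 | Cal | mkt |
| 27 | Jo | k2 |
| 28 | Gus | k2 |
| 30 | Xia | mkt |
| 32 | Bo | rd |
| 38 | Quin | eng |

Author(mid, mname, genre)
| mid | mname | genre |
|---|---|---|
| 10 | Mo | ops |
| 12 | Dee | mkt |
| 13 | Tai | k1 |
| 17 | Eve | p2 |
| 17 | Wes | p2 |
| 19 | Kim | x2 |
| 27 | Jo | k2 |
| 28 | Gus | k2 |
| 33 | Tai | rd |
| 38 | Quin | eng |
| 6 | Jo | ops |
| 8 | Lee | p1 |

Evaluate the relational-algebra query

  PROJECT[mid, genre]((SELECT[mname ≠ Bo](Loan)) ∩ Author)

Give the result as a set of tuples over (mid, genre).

Apply σ_{mname ≠ Bo}; surviving tuples: {(1, Quin, law), (11, Uma, eng), (17, Eve, p2), (17, Wes, p2), (19, Kim, x2), (27, Cal, mkt), (27, Jo, k2), (28, Gus, k2), (30, Xia, mkt), (38, Quin, eng)}
Taking the intersection: {(17, Eve, p2), (17, Wes, p2), (19, Kim, x2), (27, Jo, k2), (28, Gus, k2), (38, Quin, eng)}
π[mid, genre]: project onto (mid, genre) (1 duplicate(s) eliminated) → {(17, p2), (19, x2), (27, k2), (28, k2), (38, eng)}

{(17, p2), (19, x2), (27, k2), (28, k2), (38, eng)}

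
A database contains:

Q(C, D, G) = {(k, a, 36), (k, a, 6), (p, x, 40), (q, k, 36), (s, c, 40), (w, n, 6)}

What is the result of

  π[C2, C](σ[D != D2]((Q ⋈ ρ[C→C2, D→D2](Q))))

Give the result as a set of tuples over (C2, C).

ρ[C→C2, D→D2]: schema becomes (C2, D2, G); tuples unchanged.
Natural join on G: {(k, a, 36, k, a), (k, a, 36, q, k), (k, a, 6, k, a), (k, a, 6, w, n), (p, x, 40, p, x), (p, x, 40, s, c), (q, k, 36, k, a), (q, k, 36, q, k), (s, c, 40, p, x), (s, c, 40, s, c), (w, n, 6, k, a), (w, n, 6, w, n)}
Filtering on D != D2 leaves {(k, a, 36, q, k), (k, a, 6, w, n), (p, x, 40, s, c), (q, k, 36, k, a), (s, c, 40, p, x), (w, n, 6, k, a)}.
Projecting to C2, C: {(k, q), (k, w), (p, s), (q, k), (s, p), (w, k)}

{(k, q), (k, w), (p, s), (q, k), (s, p), (w, k)}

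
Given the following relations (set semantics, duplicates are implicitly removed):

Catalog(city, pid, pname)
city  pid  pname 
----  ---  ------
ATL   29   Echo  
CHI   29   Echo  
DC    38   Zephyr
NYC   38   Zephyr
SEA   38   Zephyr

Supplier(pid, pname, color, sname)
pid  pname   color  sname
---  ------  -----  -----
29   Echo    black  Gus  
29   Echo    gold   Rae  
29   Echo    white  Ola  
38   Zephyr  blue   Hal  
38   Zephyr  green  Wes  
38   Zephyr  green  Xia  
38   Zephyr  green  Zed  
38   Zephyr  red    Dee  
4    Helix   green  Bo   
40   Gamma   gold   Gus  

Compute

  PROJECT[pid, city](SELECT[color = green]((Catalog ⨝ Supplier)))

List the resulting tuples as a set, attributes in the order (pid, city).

Catalog ⋈ Supplier (natural join on pid, pname): {(ATL, 29, Echo, black, Gus), (ATL, 29, Echo, gold, Rae), (ATL, 29, Echo, white, Ola), (CHI, 29, Echo, black, Gus), (CHI, 29, Echo, gold, Rae), (CHI, 29, Echo, white, Ola), (DC, 38, Zephyr, blue, Hal), (DC, 38, Zephyr, green, Wes), (DC, 38, Zephyr, green, Xia), (DC, 38, Zephyr, green, Zed), (DC, 38, Zephyr, red, Dee), (NYC, 38, Zephyr, blue, Hal), (NYC, 38, Zephyr, green, Wes), (NYC, 38, Zephyr, green, Xia), (NYC, 38, Zephyr, green, Zed), (NYC, 38, Zephyr, red, Dee), (SEA, 38, Zephyr, blue, Hal), (SEA, 38, Zephyr, green, Wes), (SEA, 38, Zephyr, green, Xia), (SEA, 38, Zephyr, green, Zed), (SEA, 38, Zephyr, red, Dee)}
Apply σ_{color = green}; surviving tuples: {(DC, 38, Zephyr, green, Wes), (DC, 38, Zephyr, green, Xia), (DC, 38, Zephyr, green, Zed), (NYC, 38, Zephyr, green, Wes), (NYC, 38, Zephyr, green, Xia), (NYC, 38, Zephyr, green, Zed), (SEA, 38, Zephyr, green, Wes), (SEA, 38, Zephyr, green, Xia), (SEA, 38, Zephyr, green, Zed)}
π_{pid, city} gives {(38, DC), (38, NYC), (38, SEA)} (6 duplicate(s) eliminated).

{(38, DC), (38, NYC), (38, SEA)}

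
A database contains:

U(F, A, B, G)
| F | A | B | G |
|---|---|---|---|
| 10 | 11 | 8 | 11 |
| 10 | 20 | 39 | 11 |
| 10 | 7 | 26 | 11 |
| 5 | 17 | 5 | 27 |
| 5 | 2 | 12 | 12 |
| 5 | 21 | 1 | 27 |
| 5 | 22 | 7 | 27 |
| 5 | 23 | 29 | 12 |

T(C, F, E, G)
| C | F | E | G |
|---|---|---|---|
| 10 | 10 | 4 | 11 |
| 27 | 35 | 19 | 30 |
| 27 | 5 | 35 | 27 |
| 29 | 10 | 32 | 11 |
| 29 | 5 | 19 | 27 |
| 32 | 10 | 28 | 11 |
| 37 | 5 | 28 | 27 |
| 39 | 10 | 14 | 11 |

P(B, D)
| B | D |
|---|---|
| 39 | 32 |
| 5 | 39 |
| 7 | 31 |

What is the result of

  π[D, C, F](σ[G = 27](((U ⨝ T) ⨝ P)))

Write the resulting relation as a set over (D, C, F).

{(31, 27, 5), (31, 29, 5), (31, 37, 5), (39, 27, 5), (39, 29, 5), (39, 37, 5)}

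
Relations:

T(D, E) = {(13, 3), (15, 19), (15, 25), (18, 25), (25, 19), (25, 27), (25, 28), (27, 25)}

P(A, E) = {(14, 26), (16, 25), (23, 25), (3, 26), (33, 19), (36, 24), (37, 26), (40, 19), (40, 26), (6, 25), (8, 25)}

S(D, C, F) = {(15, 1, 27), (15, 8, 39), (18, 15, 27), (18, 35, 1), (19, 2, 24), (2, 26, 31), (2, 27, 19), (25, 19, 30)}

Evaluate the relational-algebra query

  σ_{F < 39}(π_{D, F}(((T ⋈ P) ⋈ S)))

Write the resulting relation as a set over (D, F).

{(15, 27), (18, 1), (18, 27), (25, 30)}

Natural join on E: {(15, 19, 33), (15, 19, 40), (15, 25, 16), (15, 25, 23), (15, 25, 6), (15, 25, 8), (18, 25, 16), (18, 25, 23), (18, 25, 6), (18, 25, 8), (25, 19, 33), (25, 19, 40), (27, 25, 16), (27, 25, 23), (27, 25, 6), (27, 25, 8)}
Natural join on D: {(15, 19, 33, 1, 27), (15, 19, 33, 8, 39), (15, 19, 40, 1, 27), (15, 19, 40, 8, 39), (15, 25, 16, 1, 27), (15, 25, 16, 8, 39), (15, 25, 23, 1, 27), (15, 25, 23, 8, 39), (15, 25, 6, 1, 27), (15, 25, 6, 8, 39), (15, 25, 8, 1, 27), (15, 25, 8, 8, 39), (18, 25, 16, 15, 27), (18, 25, 16, 35, 1), (18, 25, 23, 15, 27), (18, 25, 23, 35, 1), (18, 25, 6, 15, 27), (18, 25, 6, 35, 1), (18, 25, 8, 15, 27), (18, 25, 8, 35, 1), (25, 19, 33, 19, 30), (25, 19, 40, 19, 30)}
Keep only column(s) D, F (17 duplicate(s) eliminated): {(15, 27), (15, 39), (18, 1), (18, 27), (25, 30)}
Filtering on F < 39 leaves {(15, 27), (18, 1), (18, 27), (25, 30)}.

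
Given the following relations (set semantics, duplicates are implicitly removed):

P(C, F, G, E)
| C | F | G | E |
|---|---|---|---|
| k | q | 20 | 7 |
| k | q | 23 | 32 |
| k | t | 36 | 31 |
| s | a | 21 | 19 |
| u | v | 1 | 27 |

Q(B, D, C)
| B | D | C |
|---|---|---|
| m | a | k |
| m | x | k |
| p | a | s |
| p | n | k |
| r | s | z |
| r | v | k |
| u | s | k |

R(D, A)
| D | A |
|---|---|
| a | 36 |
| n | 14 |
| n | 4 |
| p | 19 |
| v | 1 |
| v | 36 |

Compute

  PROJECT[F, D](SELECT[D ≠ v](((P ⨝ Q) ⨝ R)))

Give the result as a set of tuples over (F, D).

{(a, a), (q, a), (q, n), (t, a), (t, n)}

P ⋈ Q (natural join on C): {(k, q, 20, 7, m, a), (k, q, 20, 7, m, x), (k, q, 20, 7, p, n), (k, q, 20, 7, r, v), (k, q, 20, 7, u, s), (k, q, 23, 32, m, a), (k, q, 23, 32, m, x), (k, q, 23, 32, p, n), (k, q, 23, 32, r, v), (k, q, 23, 32, u, s), (k, t, 36, 31, m, a), (k, t, 36, 31, m, x), (k, t, 36, 31, p, n), (k, t, 36, 31, r, v), (k, t, 36, 31, u, s), (s, a, 21, 19, p, a)}
(P ⨝ Q) ⋈ R (natural join on D): {(k, q, 20, 7, m, a, 36), (k, q, 20, 7, p, n, 14), (k, q, 20, 7, p, n, 4), (k, q, 20, 7, r, v, 1), (k, q, 20, 7, r, v, 36), (k, q, 23, 32, m, a, 36), (k, q, 23, 32, p, n, 14), (k, q, 23, 32, p, n, 4), (k, q, 23, 32, r, v, 1), (k, q, 23, 32, r, v, 36), (k, t, 36, 31, m, a, 36), (k, t, 36, 31, p, n, 14), (k, t, 36, 31, p, n, 4), (k, t, 36, 31, r, v, 1), (k, t, 36, 31, r, v, 36), (s, a, 21, 19, p, a, 36)}
Filtering on D ≠ v leaves {(k, q, 20, 7, m, a, 36), (k, q, 20, 7, p, n, 14), (k, q, 20, 7, p, n, 4), (k, q, 23, 32, m, a, 36), (k, q, 23, 32, p, n, 14), (k, q, 23, 32, p, n, 4), (k, t, 36, 31, m, a, 36), (k, t, 36, 31, p, n, 14), (k, t, 36, 31, p, n, 4), (s, a, 21, 19, p, a, 36)}.
π[F, D]: project onto (F, D) (5 duplicate(s) eliminated) → {(a, a), (q, a), (q, n), (t, a), (t, n)}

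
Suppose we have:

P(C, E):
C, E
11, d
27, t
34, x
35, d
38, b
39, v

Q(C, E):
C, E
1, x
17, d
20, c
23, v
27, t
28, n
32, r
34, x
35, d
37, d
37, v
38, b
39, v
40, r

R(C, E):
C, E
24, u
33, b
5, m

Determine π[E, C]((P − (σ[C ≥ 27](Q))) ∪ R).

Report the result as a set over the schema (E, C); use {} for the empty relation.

{(b, 33), (d, 11), (m, 5), (u, 24)}

σ[C ≥ 27]: keep tuples satisfying C ≥ 27 → {(27, t), (28, n), (32, r), (34, x), (35, d), (37, d), (37, v), (38, b), (39, v), (40, r)}
Set difference of the two operands is {(11, d)}.
Set union of the two operands is {(11, d), (24, u), (33, b), (5, m)}.
π_{E, C} gives {(b, 33), (d, 11), (m, 5), (u, 24)}.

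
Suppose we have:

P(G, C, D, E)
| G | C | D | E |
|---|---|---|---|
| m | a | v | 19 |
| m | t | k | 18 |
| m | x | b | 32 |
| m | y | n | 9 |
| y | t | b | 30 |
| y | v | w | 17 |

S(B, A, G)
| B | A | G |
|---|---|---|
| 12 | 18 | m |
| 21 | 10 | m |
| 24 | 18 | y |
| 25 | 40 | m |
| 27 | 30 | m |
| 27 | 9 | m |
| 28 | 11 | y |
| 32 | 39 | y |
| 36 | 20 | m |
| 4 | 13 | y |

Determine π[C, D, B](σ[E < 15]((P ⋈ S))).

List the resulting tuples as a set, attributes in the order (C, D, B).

{(y, n, 12), (y, n, 21), (y, n, 25), (y, n, 27), (y, n, 36)}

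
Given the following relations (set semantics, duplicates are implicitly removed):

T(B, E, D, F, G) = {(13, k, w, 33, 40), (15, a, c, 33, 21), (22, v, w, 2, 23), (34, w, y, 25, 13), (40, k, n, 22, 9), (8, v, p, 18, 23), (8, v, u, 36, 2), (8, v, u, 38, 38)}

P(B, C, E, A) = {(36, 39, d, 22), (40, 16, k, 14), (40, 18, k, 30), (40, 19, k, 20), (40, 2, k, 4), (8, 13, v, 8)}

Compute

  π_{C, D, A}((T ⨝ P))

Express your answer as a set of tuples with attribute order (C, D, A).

Joining T and P on B, E yields {(40, k, n, 22, 9, 16, 14), (40, k, n, 22, 9, 18, 30), (40, k, n, 22, 9, 19, 20), (40, k, n, 22, 9, 2, 4), (8, v, p, 18, 23, 13, 8), (8, v, u, 36, 2, 13, 8), (8, v, u, 38, 38, 13, 8)}.
π_{C, D, A} gives {(13, p, 8), (13, u, 8), (16, n, 14), (18, n, 30), (19, n, 20), (2, n, 4)} (1 duplicate(s) eliminated).

{(13, p, 8), (13, u, 8), (16, n, 14), (18, n, 30), (19, n, 20), (2, n, 4)}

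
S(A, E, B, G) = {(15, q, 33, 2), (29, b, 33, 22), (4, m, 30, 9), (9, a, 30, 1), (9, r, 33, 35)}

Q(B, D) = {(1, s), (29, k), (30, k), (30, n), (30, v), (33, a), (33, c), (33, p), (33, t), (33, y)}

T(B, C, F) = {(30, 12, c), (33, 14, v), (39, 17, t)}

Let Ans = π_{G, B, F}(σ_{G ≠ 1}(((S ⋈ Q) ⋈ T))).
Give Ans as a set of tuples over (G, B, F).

Joining S and Q on B yields {(15, q, 33, 2, a), (15, q, 33, 2, c), (15, q, 33, 2, p), (15, q, 33, 2, t), (15, q, 33, 2, y), (29, b, 33, 22, a), (29, b, 33, 22, c), (29, b, 33, 22, p), (29, b, 33, 22, t), (29, b, 33, 22, y), (4, m, 30, 9, k), (4, m, 30, 9, n), (4, m, 30, 9, v), (9, a, 30, 1, k), (9, a, 30, 1, n), (9, a, 30, 1, v), (9, r, 33, 35, a), (9, r, 33, 35, c), (9, r, 33, 35, p), (9, r, 33, 35, t), (9, r, 33, 35, y)}.
Joining (S ⋈ Q) and T on B yields {(15, q, 33, 2, a, 14, v), (15, q, 33, 2, c, 14, v), (15, q, 33, 2, p, 14, v), (15, q, 33, 2, t, 14, v), (15, q, 33, 2, y, 14, v), (29, b, 33, 22, a, 14, v), (29, b, 33, 22, c, 14, v), (29, b, 33, 22, p, 14, v), (29, b, 33, 22, t, 14, v), (29, b, 33, 22, y, 14, v), (4, m, 30, 9, k, 12, c), (4, m, 30, 9, n, 12, c), (4, m, 30, 9, v, 12, c), (9, a, 30, 1, k, 12, c), (9, a, 30, 1, n, 12, c), (9, a, 30, 1, v, 12, c), (9, r, 33, 35, a, 14, v), (9, r, 33, 35, c, 14, v), (9, r, 33, 35, p, 14, v), (9, r, 33, 35, t, 14, v), (9, r, 33, 35, y, 14, v)}.
σ[G ≠ 1]: keep tuples satisfying G ≠ 1 → {(15, q, 33, 2, a, 14, v), (15, q, 33, 2, c, 14, v), (15, q, 33, 2, p, 14, v), (15, q, 33, 2, t, 14, v), (15, q, 33, 2, y, 14, v), (29, b, 33, 22, a, 14, v), (29, b, 33, 22, c, 14, v), (29, b, 33, 22, p, 14, v), (29, b, 33, 22, t, 14, v), (29, b, 33, 22, y, 14, v), (4, m, 30, 9, k, 12, c), (4, m, 30, 9, n, 12, c), (4, m, 30, 9, v, 12, c), (9, r, 33, 35, a, 14, v), (9, r, 33, 35, c, 14, v), (9, r, 33, 35, p, 14, v), (9, r, 33, 35, t, 14, v), (9, r, 33, 35, y, 14, v)}
π[G, B, F]: project onto (G, B, F) (14 duplicate(s) eliminated) → {(2, 33, v), (22, 33, v), (35, 33, v), (9, 30, c)}

{(2, 33, v), (22, 33, v), (35, 33, v), (9, 30, c)}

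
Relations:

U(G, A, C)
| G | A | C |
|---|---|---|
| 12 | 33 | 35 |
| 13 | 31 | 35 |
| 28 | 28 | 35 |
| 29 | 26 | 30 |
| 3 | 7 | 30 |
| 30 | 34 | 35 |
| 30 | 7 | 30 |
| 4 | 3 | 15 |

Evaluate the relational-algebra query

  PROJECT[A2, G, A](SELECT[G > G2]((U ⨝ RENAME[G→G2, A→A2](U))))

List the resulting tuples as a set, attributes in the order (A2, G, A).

{(26, 30, 7), (28, 30, 34), (31, 28, 28), (31, 30, 34), (33, 13, 31), (33, 28, 28), (33, 30, 34), (7, 29, 26), (7, 30, 7)}

ρ[G→G2, A→A2]: schema becomes (G2, A2, C); tuples unchanged.
U ⋈ RENAME[G→G2, A→A2](U) (natural join on C): {(12, 33, 35, 12, 33), (12, 33, 35, 13, 31), (12, 33, 35, 28, 28), (12, 33, 35, 30, 34), (13, 31, 35, 12, 33), (13, 31, 35, 13, 31), (13, 31, 35, 28, 28), (13, 31, 35, 30, 34), (28, 28, 35, 12, 33), (28, 28, 35, 13, 31), (28, 28, 35, 28, 28), (28, 28, 35, 30, 34), (29, 26, 30, 29, 26), (29, 26, 30, 3, 7), (29, 26, 30, 30, 7), (3, 7, 30, 29, 26), (3, 7, 30, 3, 7), (3, 7, 30, 30, 7), (30, 34, 35, 12, 33), (30, 34, 35, 13, 31), (30, 34, 35, 28, 28), (30, 34, 35, 30, 34), (30, 7, 30, 29, 26), (30, 7, 30, 3, 7), (30, 7, 30, 30, 7), (4, 3, 15, 4, 3)}
Selection G > G2: {(13, 31, 35, 12, 33), (28, 28, 35, 12, 33), (28, 28, 35, 13, 31), (29, 26, 30, 3, 7), (30, 34, 35, 12, 33), (30, 34, 35, 13, 31), (30, 34, 35, 28, 28), (30, 7, 30, 29, 26), (30, 7, 30, 3, 7)}
π[A2, G, A]: project onto (A2, G, A) → {(26, 30, 7), (28, 30, 34), (31, 28, 28), (31, 30, 34), (33, 13, 31), (33, 28, 28), (33, 30, 34), (7, 29, 26), (7, 30, 7)}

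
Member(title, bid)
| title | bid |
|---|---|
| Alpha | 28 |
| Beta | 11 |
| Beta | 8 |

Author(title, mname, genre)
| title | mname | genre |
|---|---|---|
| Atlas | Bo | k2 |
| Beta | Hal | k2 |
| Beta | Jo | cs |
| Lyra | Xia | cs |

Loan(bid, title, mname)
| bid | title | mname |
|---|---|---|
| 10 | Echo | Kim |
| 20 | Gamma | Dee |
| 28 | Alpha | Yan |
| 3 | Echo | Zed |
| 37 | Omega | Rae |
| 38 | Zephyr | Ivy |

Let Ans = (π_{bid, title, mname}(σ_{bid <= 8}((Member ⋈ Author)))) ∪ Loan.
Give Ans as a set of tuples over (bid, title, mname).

Natural join on title: {(Beta, 11, Hal, k2), (Beta, 11, Jo, cs), (Beta, 8, Hal, k2), (Beta, 8, Jo, cs)}
Selection bid <= 8: {(Beta, 8, Hal, k2), (Beta, 8, Jo, cs)}
π[bid, title, mname]: project onto (bid, title, mname) → {(8, Beta, Hal), (8, Beta, Jo)}
Set union of the two operands is {(10, Echo, Kim), (20, Gamma, Dee), (28, Alpha, Yan), (3, Echo, Zed), (37, Omega, Rae), (38, Zephyr, Ivy), (8, Beta, Hal), (8, Beta, Jo)}.

{(10, Echo, Kim), (20, Gamma, Dee), (28, Alpha, Yan), (3, Echo, Zed), (37, Omega, Rae), (38, Zephyr, Ivy), (8, Beta, Hal), (8, Beta, Jo)}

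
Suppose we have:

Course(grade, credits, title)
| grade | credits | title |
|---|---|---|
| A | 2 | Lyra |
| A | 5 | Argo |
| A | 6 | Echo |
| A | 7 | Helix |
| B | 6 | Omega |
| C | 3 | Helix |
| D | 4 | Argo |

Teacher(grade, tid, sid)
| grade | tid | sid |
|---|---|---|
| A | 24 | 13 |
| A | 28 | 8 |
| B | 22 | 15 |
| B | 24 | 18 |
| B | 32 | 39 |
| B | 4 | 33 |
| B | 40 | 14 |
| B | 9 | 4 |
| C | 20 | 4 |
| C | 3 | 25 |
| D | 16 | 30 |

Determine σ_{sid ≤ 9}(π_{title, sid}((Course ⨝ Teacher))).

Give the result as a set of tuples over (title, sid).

Natural join on grade: {(A, 2, Lyra, 24, 13), (A, 2, Lyra, 28, 8), (A, 5, Argo, 24, 13), (A, 5, Argo, 28, 8), (A, 6, Echo, 24, 13), (A, 6, Echo, 28, 8), (A, 7, Helix, 24, 13), (A, 7, Helix, 28, 8), (B, 6, Omega, 22, 15), (B, 6, Omega, 24, 18), (B, 6, Omega, 32, 39), (B, 6, Omega, 4, 33), (B, 6, Omega, 40, 14), (B, 6, Omega, 9, 4), (C, 3, Helix, 20, 4), (C, 3, Helix, 3, 25), (D, 4, Argo, 16, 30)}
π[title, sid]: project onto (title, sid) → {(Argo, 13), (Argo, 30), (Argo, 8), (Echo, 13), (Echo, 8), (Helix, 13), (Helix, 25), (Helix, 4), (Helix, 8), (Lyra, 13), (Lyra, 8), (Omega, 14), (Omega, 15), (Omega, 18), (Omega, 33), (Omega, 39), (Omega, 4)}
Apply σ_{sid ≤ 9}; surviving tuples: {(Argo, 8), (Echo, 8), (Helix, 4), (Helix, 8), (Lyra, 8), (Omega, 4)}

{(Argo, 8), (Echo, 8), (Helix, 4), (Helix, 8), (Lyra, 8), (Omega, 4)}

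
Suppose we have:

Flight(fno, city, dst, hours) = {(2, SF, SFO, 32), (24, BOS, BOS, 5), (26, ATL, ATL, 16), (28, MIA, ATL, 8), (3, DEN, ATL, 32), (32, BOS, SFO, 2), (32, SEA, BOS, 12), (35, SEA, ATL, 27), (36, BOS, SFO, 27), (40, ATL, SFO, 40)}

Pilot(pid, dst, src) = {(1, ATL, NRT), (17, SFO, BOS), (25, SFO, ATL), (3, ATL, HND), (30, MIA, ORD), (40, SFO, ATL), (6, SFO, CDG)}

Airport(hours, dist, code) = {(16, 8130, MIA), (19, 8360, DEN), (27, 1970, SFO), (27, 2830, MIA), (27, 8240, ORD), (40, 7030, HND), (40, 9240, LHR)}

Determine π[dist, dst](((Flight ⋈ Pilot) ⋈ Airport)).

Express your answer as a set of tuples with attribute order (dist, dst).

{(1970, ATL), (1970, SFO), (2830, ATL), (2830, SFO), (7030, SFO), (8130, ATL), (8240, ATL), (8240, SFO), (9240, SFO)}

Flight ⋈ Pilot (natural join on dst): {(2, SF, SFO, 32, 17, BOS), (2, SF, SFO, 32, 25, ATL), (2, SF, SFO, 32, 40, ATL), (2, SF, SFO, 32, 6, CDG), (26, ATL, ATL, 16, 1, NRT), (26, ATL, ATL, 16, 3, HND), (28, MIA, ATL, 8, 1, NRT), (28, MIA, ATL, 8, 3, HND), (3, DEN, ATL, 32, 1, NRT), (3, DEN, ATL, 32, 3, HND), (32, BOS, SFO, 2, 17, BOS), (32, BOS, SFO, 2, 25, ATL), (32, BOS, SFO, 2, 40, ATL), (32, BOS, SFO, 2, 6, CDG), (35, SEA, ATL, 27, 1, NRT), (35, SEA, ATL, 27, 3, HND), (36, BOS, SFO, 27, 17, BOS), (36, BOS, SFO, 27, 25, ATL), (36, BOS, SFO, 27, 40, ATL), (36, BOS, SFO, 27, 6, CDG), (40, ATL, SFO, 40, 17, BOS), (40, ATL, SFO, 40, 25, ATL), (40, ATL, SFO, 40, 40, ATL), (40, ATL, SFO, 40, 6, CDG)}
(Flight ⋈ Pilot) ⋈ Airport (natural join on hours): {(26, ATL, ATL, 16, 1, NRT, 8130, MIA), (26, ATL, ATL, 16, 3, HND, 8130, MIA), (35, SEA, ATL, 27, 1, NRT, 1970, SFO), (35, SEA, ATL, 27, 1, NRT, 2830, MIA), (35, SEA, ATL, 27, 1, NRT, 8240, ORD), (35, SEA, ATL, 27, 3, HND, 1970, SFO), (35, SEA, ATL, 27, 3, HND, 2830, MIA), (35, SEA, ATL, 27, 3, HND, 8240, ORD), (36, BOS, SFO, 27, 17, BOS, 1970, SFO), (36, BOS, SFO, 27, 17, BOS, 2830, MIA), (36, BOS, SFO, 27, 17, BOS, 8240, ORD), (36, BOS, SFO, 27, 25, ATL, 1970, SFO), (36, BOS, SFO, 27, 25, ATL, 2830, MIA), (36, BOS, SFO, 27, 25, ATL, 8240, ORD), (36, BOS, SFO, 27, 40, ATL, 1970, SFO), (36, BOS, SFO, 27, 40, ATL, 2830, MIA), (36, BOS, SFO, 27, 40, ATL, 8240, ORD), (36, BOS, SFO, 27, 6, CDG, 1970, SFO), (36, BOS, SFO, 27, 6, CDG, 2830, MIA), (36, BOS, SFO, 27, 6, CDG, 8240, ORD), (40, ATL, SFO, 40, 17, BOS, 7030, HND), (40, ATL, SFO, 40, 17, BOS, 9240, LHR), (40, ATL, SFO, 40, 25, ATL, 7030, HND), (40, ATL, SFO, 40, 25, ATL, 9240, LHR), (40, ATL, SFO, 40, 40, ATL, 7030, HND), (40, ATL, SFO, 40, 40, ATL, 9240, LHR), (40, ATL, SFO, 40, 6, CDG, 7030, HND), (40, ATL, SFO, 40, 6, CDG, 9240, LHR)}
π[dist, dst]: project onto (dist, dst) (19 duplicate(s) eliminated) → {(1970, ATL), (1970, SFO), (2830, ATL), (2830, SFO), (7030, SFO), (8130, ATL), (8240, ATL), (8240, SFO), (9240, SFO)}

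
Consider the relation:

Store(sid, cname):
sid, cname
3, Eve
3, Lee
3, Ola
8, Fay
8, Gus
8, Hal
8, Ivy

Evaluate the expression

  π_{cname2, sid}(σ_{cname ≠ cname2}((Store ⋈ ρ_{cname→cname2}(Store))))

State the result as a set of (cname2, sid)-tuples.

{(Eve, 3), (Fay, 8), (Gus, 8), (Hal, 8), (Ivy, 8), (Lee, 3), (Ola, 3)}

ρ[cname→cname2]: schema becomes (sid, cname2); tuples unchanged.
Natural join on sid: {(3, Eve, Eve), (3, Eve, Lee), (3, Eve, Ola), (3, Lee, Eve), (3, Lee, Lee), (3, Lee, Ola), (3, Ola, Eve), (3, Ola, Lee), (3, Ola, Ola), (8, Fay, Fay), (8, Fay, Gus), (8, Fay, Hal), (8, Fay, Ivy), (8, Gus, Fay), (8, Gus, Gus), (8, Gus, Hal), (8, Gus, Ivy), (8, Hal, Fay), (8, Hal, Gus), (8, Hal, Hal), (8, Hal, Ivy), (8, Ivy, Fay), (8, Ivy, Gus), (8, Ivy, Hal), (8, Ivy, Ivy)}
Apply σ_{cname ≠ cname2}; surviving tuples: {(3, Eve, Lee), (3, Eve, Ola), (3, Lee, Eve), (3, Lee, Ola), (3, Ola, Eve), (3, Ola, Lee), (8, Fay, Gus), (8, Fay, Hal), (8, Fay, Ivy), (8, Gus, Fay), (8, Gus, Hal), (8, Gus, Ivy), (8, Hal, Fay), (8, Hal, Gus), (8, Hal, Ivy), (8, Ivy, Fay), (8, Ivy, Gus), (8, Ivy, Hal)}
π[cname2, sid]: project onto (cname2, sid) (11 duplicate(s) eliminated) → {(Eve, 3), (Fay, 8), (Gus, 8), (Hal, 8), (Ivy, 8), (Lee, 3), (Ola, 3)}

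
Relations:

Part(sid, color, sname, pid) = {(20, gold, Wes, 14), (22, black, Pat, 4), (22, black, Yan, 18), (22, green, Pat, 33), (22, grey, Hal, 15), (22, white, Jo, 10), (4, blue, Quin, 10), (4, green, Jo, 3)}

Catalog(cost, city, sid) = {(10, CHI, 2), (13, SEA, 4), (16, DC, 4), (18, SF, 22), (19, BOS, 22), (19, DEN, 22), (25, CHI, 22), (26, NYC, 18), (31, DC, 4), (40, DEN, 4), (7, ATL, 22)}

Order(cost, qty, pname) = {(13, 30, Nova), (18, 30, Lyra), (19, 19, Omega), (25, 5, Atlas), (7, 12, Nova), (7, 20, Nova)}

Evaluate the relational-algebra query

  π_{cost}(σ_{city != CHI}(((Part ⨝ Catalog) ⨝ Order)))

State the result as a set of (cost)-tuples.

Part ⋈ Catalog (natural join on sid): {(22, black, Pat, 4, 18, SF), (22, black, Pat, 4, 19, BOS), (22, black, Pat, 4, 19, DEN), (22, black, Pat, 4, 25, CHI), (22, black, Pat, 4, 7, ATL), (22, black, Yan, 18, 18, SF), (22, black, Yan, 18, 19, BOS), (22, black, Yan, 18, 19, DEN), (22, black, Yan, 18, 25, CHI), (22, black, Yan, 18, 7, ATL), (22, green, Pat, 33, 18, SF), (22, green, Pat, 33, 19, BOS), (22, green, Pat, 33, 19, DEN), (22, green, Pat, 33, 25, CHI), (22, green, Pat, 33, 7, ATL), (22, grey, Hal, 15, 18, SF), (22, grey, Hal, 15, 19, BOS), (22, grey, Hal, 15, 19, DEN), (22, grey, Hal, 15, 25, CHI), (22, grey, Hal, 15, 7, ATL), (22, white, Jo, 10, 18, SF), (22, white, Jo, 10, 19, BOS), (22, white, Jo, 10, 19, DEN), (22, white, Jo, 10, 25, CHI), (22, white, Jo, 10, 7, ATL), (4, blue, Quin, 10, 13, SEA), (4, blue, Quin, 10, 16, DC), (4, blue, Quin, 10, 31, DC), (4, blue, Quin, 10, 40, DEN), (4, green, Jo, 3, 13, SEA), (4, green, Jo, 3, 16, DC), (4, green, Jo, 3, 31, DC), (4, green, Jo, 3, 40, DEN)}
(Part ⨝ Catalog) ⋈ Order (natural join on cost): {(22, black, Pat, 4, 18, SF, 30, Lyra), (22, black, Pat, 4, 19, BOS, 19, Omega), (22, black, Pat, 4, 19, DEN, 19, Omega), (22, black, Pat, 4, 25, CHI, 5, Atlas), (22, black, Pat, 4, 7, ATL, 12, Nova), (22, black, Pat, 4, 7, ATL, 20, Nova), (22, black, Yan, 18, 18, SF, 30, Lyra), (22, black, Yan, 18, 19, BOS, 19, Omega), (22, black, Yan, 18, 19, DEN, 19, Omega), (22, black, Yan, 18, 25, CHI, 5, Atlas), (22, black, Yan, 18, 7, ATL, 12, Nova), (22, black, Yan, 18, 7, ATL, 20, Nova), (22, green, Pat, 33, 18, SF, 30, Lyra), (22, green, Pat, 33, 19, BOS, 19, Omega), (22, green, Pat, 33, 19, DEN, 19, Omega), (22, green, Pat, 33, 25, CHI, 5, Atlas), (22, green, Pat, 33, 7, ATL, 12, Nova), (22, green, Pat, 33, 7, ATL, 20, Nova), (22, grey, Hal, 15, 18, SF, 30, Lyra), (22, grey, Hal, 15, 19, BOS, 19, Omega), (22, grey, Hal, 15, 19, DEN, 19, Omega), (22, grey, Hal, 15, 25, CHI, 5, Atlas), (22, grey, Hal, 15, 7, ATL, 12, Nova), (22, grey, Hal, 15, 7, ATL, 20, Nova), (22, white, Jo, 10, 18, SF, 30, Lyra), (22, white, Jo, 10, 19, BOS, 19, Omega), (22, white, Jo, 10, 19, DEN, 19, Omega), (22, white, Jo, 10, 25, CHI, 5, Atlas), (22, white, Jo, 10, 7, ATL, 12, Nova), (22, white, Jo, 10, 7, ATL, 20, Nova), (4, blue, Quin, 10, 13, SEA, 30, Nova), (4, green, Jo, 3, 13, SEA, 30, Nova)}
Filtering on city != CHI leaves {(22, black, Pat, 4, 18, SF, 30, Lyra), (22, black, Pat, 4, 19, BOS, 19, Omega), (22, black, Pat, 4, 19, DEN, 19, Omega), (22, black, Pat, 4, 7, ATL, 12, Nova), (22, black, Pat, 4, 7, ATL, 20, Nova), (22, black, Yan, 18, 18, SF, 30, Lyra), (22, black, Yan, 18, 19, BOS, 19, Omega), (22, black, Yan, 18, 19, DEN, 19, Omega), (22, black, Yan, 18, 7, ATL, 12, Nova), (22, black, Yan, 18, 7, ATL, 20, Nova), (22, green, Pat, 33, 18, SF, 30, Lyra), (22, green, Pat, 33, 19, BOS, 19, Omega), (22, green, Pat, 33, 19, DEN, 19, Omega), (22, green, Pat, 33, 7, ATL, 12, Nova), (22, green, Pat, 33, 7, ATL, 20, Nova), (22, grey, Hal, 15, 18, SF, 30, Lyra), (22, grey, Hal, 15, 19, BOS, 19, Omega), (22, grey, Hal, 15, 19, DEN, 19, Omega), (22, grey, Hal, 15, 7, ATL, 12, Nova), (22, grey, Hal, 15, 7, ATL, 20, Nova), (22, white, Jo, 10, 18, SF, 30, Lyra), (22, white, Jo, 10, 19, BOS, 19, Omega), (22, white, Jo, 10, 19, DEN, 19, Omega), (22, white, Jo, 10, 7, ATL, 12, Nova), (22, white, Jo, 10, 7, ATL, 20, Nova), (4, blue, Quin, 10, 13, SEA, 30, Nova), (4, green, Jo, 3, 13, SEA, 30, Nova)}.
π_{cost} gives {13, 18, 19, 7} (23 duplicate(s) eliminated).

{13, 18, 19, 7}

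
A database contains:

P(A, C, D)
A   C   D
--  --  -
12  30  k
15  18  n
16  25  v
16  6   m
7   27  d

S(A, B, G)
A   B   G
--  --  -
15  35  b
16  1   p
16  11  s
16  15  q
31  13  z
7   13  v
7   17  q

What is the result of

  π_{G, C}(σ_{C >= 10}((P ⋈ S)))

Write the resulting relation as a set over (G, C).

Joining P and S on A yields {(15, 18, n, 35, b), (16, 25, v, 1, p), (16, 25, v, 11, s), (16, 25, v, 15, q), (16, 6, m, 1, p), (16, 6, m, 11, s), (16, 6, m, 15, q), (7, 27, d, 13, v), (7, 27, d, 17, q)}.
Selection C >= 10: {(15, 18, n, 35, b), (16, 25, v, 1, p), (16, 25, v, 11, s), (16, 25, v, 15, q), (7, 27, d, 13, v), (7, 27, d, 17, q)}
Projecting to G, C: {(b, 18), (p, 25), (q, 25), (q, 27), (s, 25), (v, 27)}

{(b, 18), (p, 25), (q, 25), (q, 27), (s, 25), (v, 27)}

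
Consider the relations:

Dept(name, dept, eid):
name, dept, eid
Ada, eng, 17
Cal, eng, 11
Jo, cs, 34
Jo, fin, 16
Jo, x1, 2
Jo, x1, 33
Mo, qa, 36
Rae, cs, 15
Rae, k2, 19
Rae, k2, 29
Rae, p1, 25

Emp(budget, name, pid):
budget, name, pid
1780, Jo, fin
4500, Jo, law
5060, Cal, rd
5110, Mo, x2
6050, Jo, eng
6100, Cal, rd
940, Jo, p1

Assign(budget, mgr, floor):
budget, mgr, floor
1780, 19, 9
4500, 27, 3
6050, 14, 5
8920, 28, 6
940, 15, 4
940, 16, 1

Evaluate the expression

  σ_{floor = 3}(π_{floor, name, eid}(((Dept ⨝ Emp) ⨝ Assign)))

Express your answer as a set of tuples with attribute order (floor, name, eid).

Joining Dept and Emp on name yields {(Cal, eng, 11, 5060, rd), (Cal, eng, 11, 6100, rd), (Jo, cs, 34, 1780, fin), (Jo, cs, 34, 4500, law), (Jo, cs, 34, 6050, eng), (Jo, cs, 34, 940, p1), (Jo, fin, 16, 1780, fin), (Jo, fin, 16, 4500, law), (Jo, fin, 16, 6050, eng), (Jo, fin, 16, 940, p1), (Jo, x1, 2, 1780, fin), (Jo, x1, 2, 4500, law), (Jo, x1, 2, 6050, eng), (Jo, x1, 2, 940, p1), (Jo, x1, 33, 1780, fin), (Jo, x1, 33, 4500, law), (Jo, x1, 33, 6050, eng), (Jo, x1, 33, 940, p1), (Mo, qa, 36, 5110, x2)}.
Joining (Dept ⨝ Emp) and Assign on budget yields {(Jo, cs, 34, 1780, fin, 19, 9), (Jo, cs, 34, 4500, law, 27, 3), (Jo, cs, 34, 6050, eng, 14, 5), (Jo, cs, 34, 940, p1, 15, 4), (Jo, cs, 34, 940, p1, 16, 1), (Jo, fin, 16, 1780, fin, 19, 9), (Jo, fin, 16, 4500, law, 27, 3), (Jo, fin, 16, 6050, eng, 14, 5), (Jo, fin, 16, 940, p1, 15, 4), (Jo, fin, 16, 940, p1, 16, 1), (Jo, x1, 2, 1780, fin, 19, 9), (Jo, x1, 2, 4500, law, 27, 3), (Jo, x1, 2, 6050, eng, 14, 5), (Jo, x1, 2, 940, p1, 15, 4), (Jo, x1, 2, 940, p1, 16, 1), (Jo, x1, 33, 1780, fin, 19, 9), (Jo, x1, 33, 4500, law, 27, 3), (Jo, x1, 33, 6050, eng, 14, 5), (Jo, x1, 33, 940, p1, 15, 4), (Jo, x1, 33, 940, p1, 16, 1)}.
π[floor, name, eid]: project onto (floor, name, eid) → {(1, Jo, 16), (1, Jo, 2), (1, Jo, 33), (1, Jo, 34), (3, Jo, 16), (3, Jo, 2), (3, Jo, 33), (3, Jo, 34), (4, Jo, 16), (4, Jo, 2), (4, Jo, 33), (4, Jo, 34), (5, Jo, 16), (5, Jo, 2), (5, Jo, 33), (5, Jo, 34), (9, Jo, 16), (9, Jo, 2), (9, Jo, 33), (9, Jo, 34)}
Filtering on floor = 3 leaves {(3, Jo, 16), (3, Jo, 2), (3, Jo, 33), (3, Jo, 34)}.

{(3, Jo, 16), (3, Jo, 2), (3, Jo, 33), (3, Jo, 34)}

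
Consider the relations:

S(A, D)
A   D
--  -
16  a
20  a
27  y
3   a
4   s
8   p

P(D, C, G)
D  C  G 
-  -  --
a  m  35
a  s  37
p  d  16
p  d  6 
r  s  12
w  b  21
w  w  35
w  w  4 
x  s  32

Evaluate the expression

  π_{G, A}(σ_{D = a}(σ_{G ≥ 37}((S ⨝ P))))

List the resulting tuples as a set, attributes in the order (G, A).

{(37, 16), (37, 20), (37, 3)}

S ⋈ P (natural join on D): {(16, a, m, 35), (16, a, s, 37), (20, a, m, 35), (20, a, s, 37), (3, a, m, 35), (3, a, s, 37), (8, p, d, 16), (8, p, d, 6)}
Selection G ≥ 37: {(16, a, s, 37), (20, a, s, 37), (3, a, s, 37)}
Selection D = a: {(16, a, s, 37), (20, a, s, 37), (3, a, s, 37)}
Keep only column(s) G, A: {(37, 16), (37, 20), (37, 3)}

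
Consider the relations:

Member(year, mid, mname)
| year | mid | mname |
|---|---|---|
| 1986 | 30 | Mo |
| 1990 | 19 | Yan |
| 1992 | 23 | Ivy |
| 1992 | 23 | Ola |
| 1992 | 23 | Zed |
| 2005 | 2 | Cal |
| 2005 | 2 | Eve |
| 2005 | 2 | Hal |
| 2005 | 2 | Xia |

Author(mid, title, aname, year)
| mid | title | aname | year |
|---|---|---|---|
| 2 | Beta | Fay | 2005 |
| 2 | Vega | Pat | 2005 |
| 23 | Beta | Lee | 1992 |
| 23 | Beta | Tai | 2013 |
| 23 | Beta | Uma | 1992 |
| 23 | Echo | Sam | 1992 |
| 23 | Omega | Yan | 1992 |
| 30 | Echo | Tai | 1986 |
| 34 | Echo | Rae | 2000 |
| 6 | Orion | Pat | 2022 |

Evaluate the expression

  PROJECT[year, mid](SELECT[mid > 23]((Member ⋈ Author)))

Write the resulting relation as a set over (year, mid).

{(1986, 30)}

Joining Member and Author on year, mid yields {(1986, 30, Mo, Echo, Tai), (1992, 23, Ivy, Beta, Lee), (1992, 23, Ivy, Beta, Uma), (1992, 23, Ivy, Echo, Sam), (1992, 23, Ivy, Omega, Yan), (1992, 23, Ola, Beta, Lee), (1992, 23, Ola, Beta, Uma), (1992, 23, Ola, Echo, Sam), (1992, 23, Ola, Omega, Yan), (1992, 23, Zed, Beta, Lee), (1992, 23, Zed, Beta, Uma), (1992, 23, Zed, Echo, Sam), (1992, 23, Zed, Omega, Yan), (2005, 2, Cal, Beta, Fay), (2005, 2, Cal, Vega, Pat), (2005, 2, Eve, Beta, Fay), (2005, 2, Eve, Vega, Pat), (2005, 2, Hal, Beta, Fay), (2005, 2, Hal, Vega, Pat), (2005, 2, Xia, Beta, Fay), (2005, 2, Xia, Vega, Pat)}.
σ[mid > 23]: keep tuples satisfying mid > 23 → {(1986, 30, Mo, Echo, Tai)}
π_{year, mid} gives {(1986, 30)}.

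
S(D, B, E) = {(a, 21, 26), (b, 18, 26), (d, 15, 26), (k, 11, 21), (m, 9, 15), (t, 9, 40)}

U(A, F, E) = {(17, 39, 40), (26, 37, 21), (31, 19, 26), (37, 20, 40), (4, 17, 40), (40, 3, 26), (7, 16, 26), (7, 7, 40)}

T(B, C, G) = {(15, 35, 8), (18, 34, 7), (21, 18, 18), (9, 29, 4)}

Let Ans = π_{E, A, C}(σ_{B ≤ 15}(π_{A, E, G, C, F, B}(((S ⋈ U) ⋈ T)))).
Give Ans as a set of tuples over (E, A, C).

{(26, 31, 35), (26, 40, 35), (26, 7, 35), (40, 17, 29), (40, 37, 29), (40, 4, 29), (40, 7, 29)}

Joining S and U on E yields {(a, 21, 26, 31, 19), (a, 21, 26, 40, 3), (a, 21, 26, 7, 16), (b, 18, 26, 31, 19), (b, 18, 26, 40, 3), (b, 18, 26, 7, 16), (d, 15, 26, 31, 19), (d, 15, 26, 40, 3), (d, 15, 26, 7, 16), (k, 11, 21, 26, 37), (t, 9, 40, 17, 39), (t, 9, 40, 37, 20), (t, 9, 40, 4, 17), (t, 9, 40, 7, 7)}.
Joining (S ⋈ U) and T on B yields {(a, 21, 26, 31, 19, 18, 18), (a, 21, 26, 40, 3, 18, 18), (a, 21, 26, 7, 16, 18, 18), (b, 18, 26, 31, 19, 34, 7), (b, 18, 26, 40, 3, 34, 7), (b, 18, 26, 7, 16, 34, 7), (d, 15, 26, 31, 19, 35, 8), (d, 15, 26, 40, 3, 35, 8), (d, 15, 26, 7, 16, 35, 8), (t, 9, 40, 17, 39, 29, 4), (t, 9, 40, 37, 20, 29, 4), (t, 9, 40, 4, 17, 29, 4), (t, 9, 40, 7, 7, 29, 4)}.
π_{A, E, G, C, F, B} gives {(17, 40, 4, 29, 39, 9), (31, 26, 18, 18, 19, 21), (31, 26, 7, 34, 19, 18), (31, 26, 8, 35, 19, 15), (37, 40, 4, 29, 20, 9), (4, 40, 4, 29, 17, 9), (40, 26, 18, 18, 3, 21), (40, 26, 7, 34, 3, 18), (40, 26, 8, 35, 3, 15), (7, 26, 18, 18, 16, 21), (7, 26, 7, 34, 16, 18), (7, 26, 8, 35, 16, 15), (7, 40, 4, 29, 7, 9)}.
Apply σ_{B ≤ 15}; surviving tuples: {(17, 40, 4, 29, 39, 9), (31, 26, 8, 35, 19, 15), (37, 40, 4, 29, 20, 9), (4, 40, 4, 29, 17, 9), (40, 26, 8, 35, 3, 15), (7, 26, 8, 35, 16, 15), (7, 40, 4, 29, 7, 9)}
π_{E, A, C} gives {(26, 31, 35), (26, 40, 35), (26, 7, 35), (40, 17, 29), (40, 37, 29), (40, 4, 29), (40, 7, 29)}.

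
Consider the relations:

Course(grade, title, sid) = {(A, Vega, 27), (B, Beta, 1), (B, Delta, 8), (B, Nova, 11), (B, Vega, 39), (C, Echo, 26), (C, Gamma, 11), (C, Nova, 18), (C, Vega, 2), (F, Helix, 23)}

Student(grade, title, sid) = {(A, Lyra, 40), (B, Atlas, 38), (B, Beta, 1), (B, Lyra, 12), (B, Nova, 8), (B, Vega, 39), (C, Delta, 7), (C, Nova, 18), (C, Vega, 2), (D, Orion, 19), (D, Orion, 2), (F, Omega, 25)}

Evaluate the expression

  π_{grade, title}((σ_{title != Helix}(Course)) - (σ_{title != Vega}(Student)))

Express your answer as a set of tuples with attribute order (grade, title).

{(A, Vega), (B, Delta), (B, Nova), (B, Vega), (C, Echo), (C, Gamma), (C, Vega)}

Filtering on title != Helix leaves {(A, Vega, 27), (B, Beta, 1), (B, Delta, 8), (B, Nova, 11), (B, Vega, 39), (C, Echo, 26), (C, Gamma, 11), (C, Nova, 18), (C, Vega, 2)}.
Filtering on title != Vega leaves {(A, Lyra, 40), (B, Atlas, 38), (B, Beta, 1), (B, Lyra, 12), (B, Nova, 8), (C, Delta, 7), (C, Nova, 18), (D, Orion, 19), (D, Orion, 2), (F, Omega, 25)}.
Set difference of the two operands is {(A, Vega, 27), (B, Delta, 8), (B, Nova, 11), (B, Vega, 39), (C, Echo, 26), (C, Gamma, 11), (C, Vega, 2)}.
Keep only column(s) grade, title: {(A, Vega), (B, Delta), (B, Nova), (B, Vega), (C, Echo), (C, Gamma), (C, Vega)}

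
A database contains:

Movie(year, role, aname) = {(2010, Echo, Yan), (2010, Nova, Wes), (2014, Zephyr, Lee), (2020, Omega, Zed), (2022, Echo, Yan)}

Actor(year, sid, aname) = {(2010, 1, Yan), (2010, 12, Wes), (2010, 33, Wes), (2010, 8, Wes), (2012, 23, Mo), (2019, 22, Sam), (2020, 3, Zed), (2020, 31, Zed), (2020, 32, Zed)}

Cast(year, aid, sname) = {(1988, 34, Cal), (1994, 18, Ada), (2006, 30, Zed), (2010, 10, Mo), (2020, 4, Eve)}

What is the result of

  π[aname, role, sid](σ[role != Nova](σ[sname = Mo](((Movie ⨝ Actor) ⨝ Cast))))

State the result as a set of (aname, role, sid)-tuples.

{(Yan, Echo, 1)}

Joining Movie and Actor on year, aname yields {(2010, Echo, Yan, 1), (2010, Nova, Wes, 12), (2010, Nova, Wes, 33), (2010, Nova, Wes, 8), (2020, Omega, Zed, 3), (2020, Omega, Zed, 31), (2020, Omega, Zed, 32)}.
Joining (Movie ⨝ Actor) and Cast on year yields {(2010, Echo, Yan, 1, 10, Mo), (2010, Nova, Wes, 12, 10, Mo), (2010, Nova, Wes, 33, 10, Mo), (2010, Nova, Wes, 8, 10, Mo), (2020, Omega, Zed, 3, 4, Eve), (2020, Omega, Zed, 31, 4, Eve), (2020, Omega, Zed, 32, 4, Eve)}.
Apply σ_{sname = Mo}; surviving tuples: {(2010, Echo, Yan, 1, 10, Mo), (2010, Nova, Wes, 12, 10, Mo), (2010, Nova, Wes, 33, 10, Mo), (2010, Nova, Wes, 8, 10, Mo)}
Apply σ_{role != Nova}; surviving tuples: {(2010, Echo, Yan, 1, 10, Mo)}
Keep only column(s) aname, role, sid: {(Yan, Echo, 1)}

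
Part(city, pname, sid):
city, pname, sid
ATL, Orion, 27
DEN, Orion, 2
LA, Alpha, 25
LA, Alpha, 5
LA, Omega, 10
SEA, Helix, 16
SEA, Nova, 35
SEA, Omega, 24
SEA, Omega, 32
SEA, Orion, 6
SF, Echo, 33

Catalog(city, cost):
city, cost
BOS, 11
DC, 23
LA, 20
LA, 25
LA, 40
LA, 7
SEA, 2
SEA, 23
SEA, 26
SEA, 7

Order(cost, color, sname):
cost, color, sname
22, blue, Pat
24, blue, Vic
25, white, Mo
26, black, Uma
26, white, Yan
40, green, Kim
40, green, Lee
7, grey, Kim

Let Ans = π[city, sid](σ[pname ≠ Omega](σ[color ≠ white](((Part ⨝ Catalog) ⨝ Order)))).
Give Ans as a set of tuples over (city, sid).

{(LA, 25), (LA, 5), (SEA, 16), (SEA, 35), (SEA, 6)}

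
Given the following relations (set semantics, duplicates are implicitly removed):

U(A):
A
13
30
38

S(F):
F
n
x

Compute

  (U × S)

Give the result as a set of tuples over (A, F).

{(13, n), (13, x), (30, n), (30, x), (38, n), (38, x)}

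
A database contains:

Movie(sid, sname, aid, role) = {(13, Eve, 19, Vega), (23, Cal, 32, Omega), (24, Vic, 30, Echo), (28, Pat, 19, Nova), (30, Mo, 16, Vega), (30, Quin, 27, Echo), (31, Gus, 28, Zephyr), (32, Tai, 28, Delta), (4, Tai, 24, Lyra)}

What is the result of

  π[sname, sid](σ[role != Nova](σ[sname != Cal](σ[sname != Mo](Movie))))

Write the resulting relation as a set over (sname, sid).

{(Eve, 13), (Gus, 31), (Quin, 30), (Tai, 32), (Tai, 4), (Vic, 24)}

σ[sname != Mo]: keep tuples satisfying sname != Mo → {(13, Eve, 19, Vega), (23, Cal, 32, Omega), (24, Vic, 30, Echo), (28, Pat, 19, Nova), (30, Quin, 27, Echo), (31, Gus, 28, Zephyr), (32, Tai, 28, Delta), (4, Tai, 24, Lyra)}
σ[sname != Cal]: keep tuples satisfying sname != Cal → {(13, Eve, 19, Vega), (24, Vic, 30, Echo), (28, Pat, 19, Nova), (30, Quin, 27, Echo), (31, Gus, 28, Zephyr), (32, Tai, 28, Delta), (4, Tai, 24, Lyra)}
σ[role != Nova]: keep tuples satisfying role != Nova → {(13, Eve, 19, Vega), (24, Vic, 30, Echo), (30, Quin, 27, Echo), (31, Gus, 28, Zephyr), (32, Tai, 28, Delta), (4, Tai, 24, Lyra)}
Keep only column(s) sname, sid: {(Eve, 13), (Gus, 31), (Quin, 30), (Tai, 32), (Tai, 4), (Vic, 24)}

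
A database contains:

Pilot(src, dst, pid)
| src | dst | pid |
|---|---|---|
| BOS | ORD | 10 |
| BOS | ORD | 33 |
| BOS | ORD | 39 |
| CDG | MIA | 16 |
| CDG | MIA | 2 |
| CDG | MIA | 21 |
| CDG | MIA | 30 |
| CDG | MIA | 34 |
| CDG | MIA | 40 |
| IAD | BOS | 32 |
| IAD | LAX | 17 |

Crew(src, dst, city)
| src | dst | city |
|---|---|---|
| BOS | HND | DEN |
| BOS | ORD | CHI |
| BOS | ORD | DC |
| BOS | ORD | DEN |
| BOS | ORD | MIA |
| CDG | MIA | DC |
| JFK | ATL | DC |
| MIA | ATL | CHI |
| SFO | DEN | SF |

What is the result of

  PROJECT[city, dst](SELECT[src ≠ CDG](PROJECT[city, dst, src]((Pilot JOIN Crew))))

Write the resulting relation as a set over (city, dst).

{(CHI, ORD), (DC, ORD), (DEN, ORD), (MIA, ORD)}

Joining Pilot and Crew on src, dst yields {(BOS, ORD, 10, CHI), (BOS, ORD, 10, DC), (BOS, ORD, 10, DEN), (BOS, ORD, 10, MIA), (BOS, ORD, 33, CHI), (BOS, ORD, 33, DC), (BOS, ORD, 33, DEN), (BOS, ORD, 33, MIA), (BOS, ORD, 39, CHI), (BOS, ORD, 39, DC), (BOS, ORD, 39, DEN), (BOS, ORD, 39, MIA), (CDG, MIA, 16, DC), (CDG, MIA, 2, DC), (CDG, MIA, 21, DC), (CDG, MIA, 30, DC), (CDG, MIA, 34, DC), (CDG, MIA, 40, DC)}.
Projecting to city, dst, src (13 duplicate(s) eliminated): {(CHI, ORD, BOS), (DC, MIA, CDG), (DC, ORD, BOS), (DEN, ORD, BOS), (MIA, ORD, BOS)}
Selection src ≠ CDG: {(CHI, ORD, BOS), (DC, ORD, BOS), (DEN, ORD, BOS), (MIA, ORD, BOS)}
Projecting to city, dst: {(CHI, ORD), (DC, ORD), (DEN, ORD), (MIA, ORD)}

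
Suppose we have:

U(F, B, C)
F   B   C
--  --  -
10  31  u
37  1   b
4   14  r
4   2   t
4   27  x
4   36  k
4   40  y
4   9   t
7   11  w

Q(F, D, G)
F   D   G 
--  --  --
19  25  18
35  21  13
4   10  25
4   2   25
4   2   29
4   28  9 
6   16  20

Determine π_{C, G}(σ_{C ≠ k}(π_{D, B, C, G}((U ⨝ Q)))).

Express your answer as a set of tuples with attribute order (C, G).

{(r, 25), (r, 29), (r, 9), (t, 25), (t, 29), (t, 9), (x, 25), (x, 29), (x, 9), (y, 25), (y, 29), (y, 9)}

Joining U and Q on F yields {(4, 14, r, 10, 25), (4, 14, r, 2, 25), (4, 14, r, 2, 29), (4, 14, r, 28, 9), (4, 2, t, 10, 25), (4, 2, t, 2, 25), (4, 2, t, 2, 29), (4, 2, t, 28, 9), (4, 27, x, 10, 25), (4, 27, x, 2, 25), (4, 27, x, 2, 29), (4, 27, x, 28, 9), (4, 36, k, 10, 25), (4, 36, k, 2, 25), (4, 36, k, 2, 29), (4, 36, k, 28, 9), (4, 40, y, 10, 25), (4, 40, y, 2, 25), (4, 40, y, 2, 29), (4, 40, y, 28, 9), (4, 9, t, 10, 25), (4, 9, t, 2, 25), (4, 9, t, 2, 29), (4, 9, t, 28, 9)}.
Projecting to D, B, C, G: {(10, 14, r, 25), (10, 2, t, 25), (10, 27, x, 25), (10, 36, k, 25), (10, 40, y, 25), (10, 9, t, 25), (2, 14, r, 25), (2, 14, r, 29), (2, 2, t, 25), (2, 2, t, 29), (2, 27, x, 25), (2, 27, x, 29), (2, 36, k, 25), (2, 36, k, 29), (2, 40, y, 25), (2, 40, y, 29), (2, 9, t, 25), (2, 9, t, 29), (28, 14, r, 9), (28, 2, t, 9), (28, 27, x, 9), (28, 36, k, 9), (28, 40, y, 9), (28, 9, t, 9)}
Apply σ_{C ≠ k}; surviving tuples: {(10, 14, r, 25), (10, 2, t, 25), (10, 27, x, 25), (10, 40, y, 25), (10, 9, t, 25), (2, 14, r, 25), (2, 14, r, 29), (2, 2, t, 25), (2, 2, t, 29), (2, 27, x, 25), (2, 27, x, 29), (2, 40, y, 25), (2, 40, y, 29), (2, 9, t, 25), (2, 9, t, 29), (28, 14, r, 9), (28, 2, t, 9), (28, 27, x, 9), (28, 40, y, 9), (28, 9, t, 9)}
Projecting to C, G (8 duplicate(s) eliminated): {(r, 25), (r, 29), (r, 9), (t, 25), (t, 29), (t, 9), (x, 25), (x, 29), (x, 9), (y, 25), (y, 29), (y, 9)}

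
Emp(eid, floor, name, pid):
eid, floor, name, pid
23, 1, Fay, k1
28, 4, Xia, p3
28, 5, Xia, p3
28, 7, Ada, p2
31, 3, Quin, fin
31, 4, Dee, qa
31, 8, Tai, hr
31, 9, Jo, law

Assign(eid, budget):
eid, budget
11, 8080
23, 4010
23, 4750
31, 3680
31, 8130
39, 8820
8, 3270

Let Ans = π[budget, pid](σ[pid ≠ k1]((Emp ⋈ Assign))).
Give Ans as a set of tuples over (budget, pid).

{(3680, fin), (3680, hr), (3680, law), (3680, qa), (8130, fin), (8130, hr), (8130, law), (8130, qa)}

Emp ⋈ Assign (natural join on eid): {(23, 1, Fay, k1, 4010), (23, 1, Fay, k1, 4750), (31, 3, Quin, fin, 3680), (31, 3, Quin, fin, 8130), (31, 4, Dee, qa, 3680), (31, 4, Dee, qa, 8130), (31, 8, Tai, hr, 3680), (31, 8, Tai, hr, 8130), (31, 9, Jo, law, 3680), (31, 9, Jo, law, 8130)}
Apply σ_{pid ≠ k1}; surviving tuples: {(31, 3, Quin, fin, 3680), (31, 3, Quin, fin, 8130), (31, 4, Dee, qa, 3680), (31, 4, Dee, qa, 8130), (31, 8, Tai, hr, 3680), (31, 8, Tai, hr, 8130), (31, 9, Jo, law, 3680), (31, 9, Jo, law, 8130)}
π_{budget, pid} gives {(3680, fin), (3680, hr), (3680, law), (3680, qa), (8130, fin), (8130, hr), (8130, law), (8130, qa)}.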